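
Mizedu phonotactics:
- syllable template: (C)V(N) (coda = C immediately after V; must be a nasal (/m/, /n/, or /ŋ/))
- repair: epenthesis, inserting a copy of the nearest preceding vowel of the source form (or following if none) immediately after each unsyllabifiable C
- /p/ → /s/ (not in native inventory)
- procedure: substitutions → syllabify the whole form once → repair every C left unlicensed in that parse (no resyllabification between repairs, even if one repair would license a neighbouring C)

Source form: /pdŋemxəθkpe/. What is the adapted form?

sedeŋemxəθəkəse

Substitution: /p/ → /s/, giving /sdŋemxəθkse/.
The consonants /s/, /d/, /θ/, /k/ cannot be parsed into a legal (C)V(N) syllable (only a nasal (/m/, /n/, or /ŋ/) is licensed in coda position; onsets are limited to one consonant).
Inserting the epenthetic vowel yields /s/ → /se/, /d/ → /de/, /θ/ → /θə/, /k/ → /kə/.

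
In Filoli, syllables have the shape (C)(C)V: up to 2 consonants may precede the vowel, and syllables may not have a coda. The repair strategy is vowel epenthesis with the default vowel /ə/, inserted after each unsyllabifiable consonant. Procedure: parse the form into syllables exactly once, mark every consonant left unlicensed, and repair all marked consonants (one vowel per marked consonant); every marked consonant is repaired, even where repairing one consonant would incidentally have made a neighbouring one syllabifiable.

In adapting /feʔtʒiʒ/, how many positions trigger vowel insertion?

The unsyllabifiable consonants are /ʔ/, /ʒ/; each receives one epenthetic vowel.

2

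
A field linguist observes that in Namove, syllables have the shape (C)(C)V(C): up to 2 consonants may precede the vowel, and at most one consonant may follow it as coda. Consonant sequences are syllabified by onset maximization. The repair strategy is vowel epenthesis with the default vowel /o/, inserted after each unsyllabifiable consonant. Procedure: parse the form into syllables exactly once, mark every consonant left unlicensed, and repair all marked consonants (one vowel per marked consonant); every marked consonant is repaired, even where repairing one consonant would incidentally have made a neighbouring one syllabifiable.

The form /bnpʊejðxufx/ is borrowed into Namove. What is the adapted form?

bonpʊejðxufxo

The consonants /b/, /x/ cannot be parsed into a legal (C)(C)V(C) syllable (at most one coda consonant is licensed; onsets may contain at most 2 consonants).
Inserting the epenthetic vowel yields /b/ → /bo/, /x/ → /xo/.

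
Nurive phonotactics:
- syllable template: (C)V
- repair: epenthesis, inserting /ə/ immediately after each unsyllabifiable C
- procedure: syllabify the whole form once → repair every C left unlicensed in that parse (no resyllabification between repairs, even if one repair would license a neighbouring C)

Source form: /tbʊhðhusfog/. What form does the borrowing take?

The consonants /t/, /h/, /ð/, /s/, /g/ cannot be parsed into a legal (C)V syllable (no codas are permitted; onsets are limited to one consonant).
Epenthesis after each stranded consonant: /t/ → /tə/, /h/ → /hə/, /ð/ → /ðə/, /s/ → /sə/, /g/ → /gə/.

təbʊhəðəhusəfogə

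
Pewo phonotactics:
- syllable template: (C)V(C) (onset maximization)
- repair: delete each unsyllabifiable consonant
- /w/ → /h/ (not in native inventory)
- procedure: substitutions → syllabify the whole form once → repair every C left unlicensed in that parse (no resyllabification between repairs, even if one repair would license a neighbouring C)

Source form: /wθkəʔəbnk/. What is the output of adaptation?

kəʔəb

Substitution: /w/ → /h/, giving /hθkəʔəbnk/.
Under (C)V(C), the unsyllabifiable consonants are /h/, /θ/, /n/, /k/ (at most one coda consonant is licensed; onsets are limited to one consonant).
Deletion applies to /h/, /θ/, /n/, /k/.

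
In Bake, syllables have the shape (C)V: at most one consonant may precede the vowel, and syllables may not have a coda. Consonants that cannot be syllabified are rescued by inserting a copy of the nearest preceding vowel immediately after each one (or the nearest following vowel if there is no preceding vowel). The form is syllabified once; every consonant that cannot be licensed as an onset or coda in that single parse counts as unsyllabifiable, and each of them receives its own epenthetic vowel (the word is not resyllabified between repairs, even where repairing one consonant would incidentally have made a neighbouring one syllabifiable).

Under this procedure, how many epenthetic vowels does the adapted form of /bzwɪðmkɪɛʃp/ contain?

6

The unsyllabifiable consonants are /b/, /z/, /ð/, /m/, /ʃ/, /p/; each receives one epenthetic vowel.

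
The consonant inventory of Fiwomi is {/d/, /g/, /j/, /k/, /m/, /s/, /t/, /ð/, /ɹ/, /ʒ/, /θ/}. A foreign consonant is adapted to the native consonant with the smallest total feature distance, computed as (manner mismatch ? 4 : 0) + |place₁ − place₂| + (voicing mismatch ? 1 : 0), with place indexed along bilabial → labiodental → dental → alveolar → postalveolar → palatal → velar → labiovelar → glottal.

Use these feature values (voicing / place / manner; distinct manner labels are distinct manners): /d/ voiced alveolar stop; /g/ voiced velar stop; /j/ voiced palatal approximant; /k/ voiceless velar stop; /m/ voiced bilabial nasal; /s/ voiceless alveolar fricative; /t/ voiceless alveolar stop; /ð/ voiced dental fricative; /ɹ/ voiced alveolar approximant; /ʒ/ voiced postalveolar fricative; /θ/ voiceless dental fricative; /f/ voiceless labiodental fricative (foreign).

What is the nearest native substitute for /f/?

/θ/ is closest: same manner (fricative), place distance 1 (labiodental→dental), same voicing; total 1. Next closest is /s/ at distance 2.

θ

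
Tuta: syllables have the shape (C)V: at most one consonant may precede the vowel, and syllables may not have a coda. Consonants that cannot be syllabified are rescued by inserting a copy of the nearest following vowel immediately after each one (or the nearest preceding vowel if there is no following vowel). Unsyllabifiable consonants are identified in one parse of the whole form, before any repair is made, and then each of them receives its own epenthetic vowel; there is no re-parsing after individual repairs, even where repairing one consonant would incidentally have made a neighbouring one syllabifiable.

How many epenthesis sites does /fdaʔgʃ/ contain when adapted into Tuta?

The unsyllabifiable consonants are /f/, /ʔ/, /g/, /ʃ/; each receives one epenthetic vowel.

4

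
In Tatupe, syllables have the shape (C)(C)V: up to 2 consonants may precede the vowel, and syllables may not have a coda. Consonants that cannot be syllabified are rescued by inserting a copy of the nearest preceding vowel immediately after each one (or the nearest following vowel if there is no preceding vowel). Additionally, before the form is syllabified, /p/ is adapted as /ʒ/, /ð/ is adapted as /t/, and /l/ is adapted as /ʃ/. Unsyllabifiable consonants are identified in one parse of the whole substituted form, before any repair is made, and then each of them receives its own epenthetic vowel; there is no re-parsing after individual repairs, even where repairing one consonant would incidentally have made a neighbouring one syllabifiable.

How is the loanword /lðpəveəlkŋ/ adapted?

Substitution: /l/ → /ʃ/, /ð/ → /t/, /p/ → /ʒ/, giving /ʃtʒəveəʃkŋ/.
Syllabifying with onset maximization leaves /ʃ/, /ʃ/, /k/, /ŋ/ stranded (no codas are permitted; onsets may contain at most 2 consonants).
Epenthesis after each stranded consonant: /ʃ/ → /ʃə/, /ʃ/ → /ʃə/, /k/ → /kə/, /ŋ/ → /ŋə/.

ʃətʒəveəʃəkəŋə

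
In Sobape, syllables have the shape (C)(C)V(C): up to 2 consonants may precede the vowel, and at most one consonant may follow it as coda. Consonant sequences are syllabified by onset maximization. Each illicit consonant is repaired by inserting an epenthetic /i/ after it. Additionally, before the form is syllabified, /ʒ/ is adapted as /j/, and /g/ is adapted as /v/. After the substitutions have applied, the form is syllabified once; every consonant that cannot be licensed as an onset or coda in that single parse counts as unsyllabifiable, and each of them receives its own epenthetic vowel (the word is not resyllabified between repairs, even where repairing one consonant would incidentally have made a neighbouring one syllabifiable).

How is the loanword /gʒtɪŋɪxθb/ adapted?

vijtɪŋɪxθibi

Substitution: /g/ → /v/, /ʒ/ → /j/, giving /vjtɪŋɪxθb/.
Under (C)(C)V(C), the unsyllabifiable consonants are /v/, /θ/, /b/ (at most one coda consonant is licensed; onsets may contain at most 2 consonants).
Inserting the epenthetic vowel yields /v/ → /vi/, /θ/ → /θi/, /b/ → /bi/.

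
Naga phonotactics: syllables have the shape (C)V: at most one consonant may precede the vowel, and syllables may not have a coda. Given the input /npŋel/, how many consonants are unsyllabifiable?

3

The consonants /n/, /p/, /l/ cannot be parsed into a legal (C)V syllable (no codas are permitted; onsets are limited to one consonant).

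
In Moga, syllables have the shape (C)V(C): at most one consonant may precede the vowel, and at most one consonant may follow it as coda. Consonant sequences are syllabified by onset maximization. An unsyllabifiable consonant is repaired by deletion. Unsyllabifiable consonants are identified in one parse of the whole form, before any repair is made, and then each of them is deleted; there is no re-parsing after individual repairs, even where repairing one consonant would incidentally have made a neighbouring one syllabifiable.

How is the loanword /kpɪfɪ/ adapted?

Under (C)V(C), the unsyllabifiable consonants are /k/ (at most one coda consonant is licensed; onsets are limited to one consonant).
Deleting the stranded consonants removes /k/.

pɪfɪ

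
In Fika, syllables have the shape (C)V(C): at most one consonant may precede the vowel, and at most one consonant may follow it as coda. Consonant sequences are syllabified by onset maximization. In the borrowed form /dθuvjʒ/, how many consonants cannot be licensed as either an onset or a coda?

Under (C)V(C), the unsyllabifiable consonants are /d/, /j/, /ʒ/ (at most one coda consonant is licensed; onsets are limited to one consonant).

3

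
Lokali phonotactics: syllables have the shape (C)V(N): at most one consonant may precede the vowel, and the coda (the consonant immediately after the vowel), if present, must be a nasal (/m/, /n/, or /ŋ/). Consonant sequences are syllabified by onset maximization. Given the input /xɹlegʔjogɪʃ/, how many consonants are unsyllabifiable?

5

The consonants /x/, /ɹ/, /g/, /ʔ/, /ʃ/ cannot be parsed into a legal (C)V(N) syllable (only a nasal (/m/, /n/, or /ŋ/) is licensed in coda position; onsets are limited to one consonant).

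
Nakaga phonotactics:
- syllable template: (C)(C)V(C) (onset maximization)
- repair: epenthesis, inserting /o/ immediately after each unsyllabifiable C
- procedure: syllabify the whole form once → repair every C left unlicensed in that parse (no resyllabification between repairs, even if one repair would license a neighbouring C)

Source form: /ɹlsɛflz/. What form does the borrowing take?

ɹolsɛflozo

Under (C)(C)V(C), the unsyllabifiable consonants are /ɹ/, /l/, /z/ (at most one coda consonant is licensed; onsets may contain at most 2 consonants).
Inserting the epenthetic vowel yields /ɹ/ → /ɹo/, /l/ → /lo/, /z/ → /zo/.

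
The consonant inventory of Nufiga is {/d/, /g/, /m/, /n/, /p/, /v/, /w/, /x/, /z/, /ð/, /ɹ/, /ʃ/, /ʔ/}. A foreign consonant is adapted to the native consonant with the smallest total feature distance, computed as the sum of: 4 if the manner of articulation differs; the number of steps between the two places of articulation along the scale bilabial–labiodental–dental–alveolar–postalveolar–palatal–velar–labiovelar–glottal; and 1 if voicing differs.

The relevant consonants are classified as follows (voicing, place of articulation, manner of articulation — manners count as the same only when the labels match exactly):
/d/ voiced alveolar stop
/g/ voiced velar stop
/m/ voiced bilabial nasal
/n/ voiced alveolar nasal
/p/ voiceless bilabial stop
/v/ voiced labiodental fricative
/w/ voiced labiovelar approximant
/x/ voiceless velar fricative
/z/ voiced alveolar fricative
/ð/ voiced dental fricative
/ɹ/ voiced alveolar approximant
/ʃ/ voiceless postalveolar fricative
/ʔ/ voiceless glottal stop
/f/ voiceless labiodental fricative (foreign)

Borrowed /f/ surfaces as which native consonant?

/v/ is closest: same manner (fricative), place distance 0 (labiodental→labiodental), voicing differs (+1); total 1. Next closest is /ð/ at distance 2.

v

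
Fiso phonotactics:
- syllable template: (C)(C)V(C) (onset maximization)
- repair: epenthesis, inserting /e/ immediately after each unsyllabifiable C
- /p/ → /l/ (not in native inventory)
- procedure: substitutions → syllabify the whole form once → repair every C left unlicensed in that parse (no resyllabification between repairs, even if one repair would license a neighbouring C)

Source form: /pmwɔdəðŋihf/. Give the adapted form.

lemwɔdəðŋihfe

Substitution: /p/ → /l/, giving /lmwɔdəðŋihf/.
The consonants /l/, /f/ cannot be parsed into a legal (C)(C)V(C) syllable (at most one coda consonant is licensed; onsets may contain at most 2 consonants).
Inserting the epenthetic vowel yields /l/ → /le/, /f/ → /fe/.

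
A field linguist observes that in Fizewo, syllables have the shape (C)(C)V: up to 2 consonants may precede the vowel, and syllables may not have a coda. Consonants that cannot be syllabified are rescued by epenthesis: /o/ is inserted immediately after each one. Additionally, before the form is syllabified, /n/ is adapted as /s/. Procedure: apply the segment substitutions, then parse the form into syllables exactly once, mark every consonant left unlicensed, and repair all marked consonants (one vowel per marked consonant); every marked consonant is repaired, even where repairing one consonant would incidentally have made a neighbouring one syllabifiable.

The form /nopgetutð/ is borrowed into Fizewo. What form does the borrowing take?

sopgetutoðo

Substitution: /n/ → /s/, giving /sopgetutð/.
The consonants /t/, /ð/ cannot be parsed into a legal (C)(C)V syllable (no codas are permitted; onsets may contain at most 2 consonants).
Each unlicensed consonant becomes the onset of a new syllable: /t/ → /to/, /ð/ → /ðo/.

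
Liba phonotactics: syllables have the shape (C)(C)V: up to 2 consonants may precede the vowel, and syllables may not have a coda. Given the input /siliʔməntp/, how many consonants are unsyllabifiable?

3

Under (C)(C)V, the unsyllabifiable consonants are /n/, /t/, /p/ (no codas are permitted; onsets may contain at most 2 consonants).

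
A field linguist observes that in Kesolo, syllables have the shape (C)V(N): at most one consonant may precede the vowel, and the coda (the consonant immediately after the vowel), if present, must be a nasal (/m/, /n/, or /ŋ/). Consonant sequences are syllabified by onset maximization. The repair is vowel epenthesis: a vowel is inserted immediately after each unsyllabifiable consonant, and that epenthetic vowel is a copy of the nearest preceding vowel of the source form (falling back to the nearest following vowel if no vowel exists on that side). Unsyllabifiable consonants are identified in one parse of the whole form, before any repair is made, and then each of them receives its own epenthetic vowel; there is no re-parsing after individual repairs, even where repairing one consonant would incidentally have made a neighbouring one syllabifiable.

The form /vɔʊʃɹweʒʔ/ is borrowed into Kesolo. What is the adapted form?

Syllabifying with onset maximization leaves /ʃ/, /ɹ/, /ʒ/, /ʔ/ stranded (only a nasal (/m/, /n/, or /ŋ/) is licensed in coda position; onsets are limited to one consonant).
Inserting the epenthetic vowel yields /ʃ/ → /ʃʊ/, /ɹ/ → /ɹʊ/, /ʒ/ → /ʒe/, /ʔ/ → /ʔe/.

vɔʊʃʊɹʊweʒeʔe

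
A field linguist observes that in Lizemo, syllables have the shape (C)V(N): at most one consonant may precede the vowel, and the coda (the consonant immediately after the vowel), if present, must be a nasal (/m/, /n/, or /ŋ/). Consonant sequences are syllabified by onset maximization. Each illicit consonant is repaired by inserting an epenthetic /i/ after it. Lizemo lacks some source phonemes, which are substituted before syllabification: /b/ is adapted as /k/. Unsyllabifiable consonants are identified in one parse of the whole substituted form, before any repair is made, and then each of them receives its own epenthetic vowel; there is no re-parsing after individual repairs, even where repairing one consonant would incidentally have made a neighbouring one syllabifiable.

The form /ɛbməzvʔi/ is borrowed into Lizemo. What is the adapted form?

Substitution: /b/ → /k/, giving /ɛkməzvʔi/.
Under (C)V(N), the unsyllabifiable consonants are /k/, /z/, /v/ (only a nasal (/m/, /n/, or /ŋ/) is licensed in coda position; onsets are limited to one consonant).
Each unlicensed consonant becomes the onset of a new syllable: /k/ → /ki/, /z/ → /zi/, /v/ → /vi/.

ɛkiməziviʔi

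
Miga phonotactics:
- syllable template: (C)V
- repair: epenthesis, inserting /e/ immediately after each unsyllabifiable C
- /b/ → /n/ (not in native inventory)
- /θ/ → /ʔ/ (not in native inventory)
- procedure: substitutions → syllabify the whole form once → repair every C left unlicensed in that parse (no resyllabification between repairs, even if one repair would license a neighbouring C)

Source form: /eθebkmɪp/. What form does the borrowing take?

eʔenekemɪpe

Substitution: /θ/ → /ʔ/, /b/ → /n/, giving /eʔenkmɪp/.
Under (C)V, the unsyllabifiable consonants are /n/, /k/, /p/ (no codas are permitted; onsets are limited to one consonant).
Inserting the epenthetic vowel yields /n/ → /ne/, /k/ → /ke/, /p/ → /pe/.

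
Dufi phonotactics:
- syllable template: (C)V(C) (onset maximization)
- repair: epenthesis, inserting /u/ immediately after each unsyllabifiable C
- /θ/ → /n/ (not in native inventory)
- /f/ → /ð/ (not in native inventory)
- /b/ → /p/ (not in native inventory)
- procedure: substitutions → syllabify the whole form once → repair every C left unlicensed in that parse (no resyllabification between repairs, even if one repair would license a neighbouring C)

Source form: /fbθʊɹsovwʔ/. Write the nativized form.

Substitution: /f/ → /ð/, /b/ → /p/, /θ/ → /n/, giving /ðpnʊɹsovwʔ/.
Syllabifying with onset maximization leaves /ð/, /p/, /w/, /ʔ/ stranded (at most one coda consonant is licensed; onsets are limited to one consonant).
Each unlicensed consonant becomes the onset of a new syllable: /ð/ → /ðu/, /p/ → /pu/, /w/ → /wu/, /ʔ/ → /ʔu/.

ðupunʊɹsovwuʔu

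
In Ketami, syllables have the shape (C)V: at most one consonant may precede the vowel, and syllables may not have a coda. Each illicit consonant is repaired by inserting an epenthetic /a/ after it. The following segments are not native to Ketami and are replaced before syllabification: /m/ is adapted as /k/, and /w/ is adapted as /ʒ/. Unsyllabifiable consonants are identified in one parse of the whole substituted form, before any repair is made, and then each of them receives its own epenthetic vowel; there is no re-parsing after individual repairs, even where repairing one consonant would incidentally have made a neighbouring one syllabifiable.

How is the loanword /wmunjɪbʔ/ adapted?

ʒakunajɪbaʔa

Substitution: /w/ → /ʒ/, /m/ → /k/, giving /ʒkunjɪbʔ/.
The consonants /ʒ/, /n/, /b/, /ʔ/ cannot be parsed into a legal (C)V syllable (no codas are permitted; onsets are limited to one consonant).
Epenthesis after each stranded consonant: /ʒ/ → /ʒa/, /n/ → /na/, /b/ → /ba/, /ʔ/ → /ʔa/.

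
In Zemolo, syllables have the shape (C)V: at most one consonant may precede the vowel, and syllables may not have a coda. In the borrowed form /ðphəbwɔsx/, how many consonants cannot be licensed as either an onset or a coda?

Syllabifying with onset maximization leaves /ð/, /p/, /b/, /s/, /x/ stranded (no codas are permitted; onsets are limited to one consonant).

5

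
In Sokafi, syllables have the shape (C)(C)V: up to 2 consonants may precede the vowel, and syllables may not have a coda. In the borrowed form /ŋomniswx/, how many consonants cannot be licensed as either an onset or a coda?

3

The consonants /s/, /w/, /x/ cannot be parsed into a legal (C)(C)V syllable (no codas are permitted; onsets may contain at most 2 consonants).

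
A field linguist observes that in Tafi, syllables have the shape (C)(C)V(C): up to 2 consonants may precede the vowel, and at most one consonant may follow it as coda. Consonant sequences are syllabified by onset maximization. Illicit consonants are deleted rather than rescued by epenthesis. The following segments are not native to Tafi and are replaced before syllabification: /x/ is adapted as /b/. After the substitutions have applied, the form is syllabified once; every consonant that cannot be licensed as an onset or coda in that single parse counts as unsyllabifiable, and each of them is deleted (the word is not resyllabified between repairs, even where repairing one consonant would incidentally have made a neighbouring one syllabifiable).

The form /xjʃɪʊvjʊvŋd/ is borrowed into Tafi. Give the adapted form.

Substitution: /x/ → /b/, giving /bjʃɪʊvjʊvŋd/.
Under (C)(C)V(C), the unsyllabifiable consonants are /b/, /ŋ/, /d/ (at most one coda consonant is licensed; onsets may contain at most 2 consonants).
Deleting the stranded consonants removes /b/, /ŋ/, /d/.

jʃɪʊvjʊv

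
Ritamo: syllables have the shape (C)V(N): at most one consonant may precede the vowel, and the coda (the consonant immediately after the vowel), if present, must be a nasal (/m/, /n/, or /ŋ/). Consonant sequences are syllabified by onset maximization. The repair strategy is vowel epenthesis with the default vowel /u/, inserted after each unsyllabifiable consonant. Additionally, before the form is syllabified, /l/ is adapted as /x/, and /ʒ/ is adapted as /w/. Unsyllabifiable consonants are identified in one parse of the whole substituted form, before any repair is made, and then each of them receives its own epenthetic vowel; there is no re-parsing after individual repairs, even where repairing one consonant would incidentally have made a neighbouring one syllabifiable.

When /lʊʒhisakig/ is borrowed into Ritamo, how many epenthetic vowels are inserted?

2

After substitution the input is /xʊwhisakig/.
The unsyllabifiable consonants are /w/, /g/; each receives one epenthetic vowel.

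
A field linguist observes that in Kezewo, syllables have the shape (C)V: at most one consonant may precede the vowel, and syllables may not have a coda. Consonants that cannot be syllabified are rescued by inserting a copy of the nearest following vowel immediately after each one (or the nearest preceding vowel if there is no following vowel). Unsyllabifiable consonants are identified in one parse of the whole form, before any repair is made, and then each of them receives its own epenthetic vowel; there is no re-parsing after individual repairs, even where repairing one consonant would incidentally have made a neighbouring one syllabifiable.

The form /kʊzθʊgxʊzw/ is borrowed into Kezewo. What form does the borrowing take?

Syllabifying with onset maximization leaves /z/, /g/, /z/, /w/ stranded (no codas are permitted; onsets are limited to one consonant).
Epenthesis after each stranded consonant: /z/ → /zʊ/, /g/ → /gʊ/, /z/ → /zʊ/, /w/ → /wʊ/.

kʊzʊθʊgʊxʊzʊwʊ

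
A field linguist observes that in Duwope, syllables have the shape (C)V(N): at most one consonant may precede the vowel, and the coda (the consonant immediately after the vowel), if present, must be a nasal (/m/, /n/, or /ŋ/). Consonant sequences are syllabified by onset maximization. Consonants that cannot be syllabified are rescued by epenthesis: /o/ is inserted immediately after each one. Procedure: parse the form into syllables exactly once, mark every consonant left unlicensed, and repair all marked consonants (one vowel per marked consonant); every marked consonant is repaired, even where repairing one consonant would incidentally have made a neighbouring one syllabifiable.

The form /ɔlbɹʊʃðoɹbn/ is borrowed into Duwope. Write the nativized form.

ɔloboɹʊʃoðoɹobono

Under (C)V(N), the unsyllabifiable consonants are /l/, /b/, /ʃ/, /ɹ/, /b/, /n/ (only a nasal (/m/, /n/, or /ŋ/) is licensed in coda position; onsets are limited to one consonant).
Inserting the epenthetic vowel yields /l/ → /lo/, /b/ → /bo/, /ʃ/ → /ʃo/, /ɹ/ → /ɹo/, /b/ → /bo/, /n/ → /no/.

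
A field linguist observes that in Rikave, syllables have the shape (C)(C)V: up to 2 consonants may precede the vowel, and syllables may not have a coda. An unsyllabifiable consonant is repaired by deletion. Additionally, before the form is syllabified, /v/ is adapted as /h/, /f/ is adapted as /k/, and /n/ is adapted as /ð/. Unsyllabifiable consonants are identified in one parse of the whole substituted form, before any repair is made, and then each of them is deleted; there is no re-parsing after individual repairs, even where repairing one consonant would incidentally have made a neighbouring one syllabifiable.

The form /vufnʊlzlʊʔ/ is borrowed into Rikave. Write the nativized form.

Substitution: /v/ → /h/, /f/ → /k/, /n/ → /ð/, giving /hukðʊlzlʊʔ/.
Syllabifying with onset maximization leaves /l/, /ʔ/ stranded (no codas are permitted; onsets may contain at most 2 consonants).
Deleting the stranded consonants removes /l/, /ʔ/.

hukðʊzlʊ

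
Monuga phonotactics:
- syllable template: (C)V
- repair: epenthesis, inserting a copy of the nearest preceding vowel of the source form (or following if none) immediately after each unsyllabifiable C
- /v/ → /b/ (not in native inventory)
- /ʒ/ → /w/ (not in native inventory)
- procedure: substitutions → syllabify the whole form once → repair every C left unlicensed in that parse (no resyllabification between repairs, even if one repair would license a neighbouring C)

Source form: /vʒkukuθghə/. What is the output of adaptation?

Substitution: /v/ → /b/, /ʒ/ → /w/, giving /bwkukuθghə/.
The consonants /b/, /w/, /θ/, /g/ cannot be parsed into a legal (C)V syllable (no codas are permitted; onsets are limited to one consonant).
Each unlicensed consonant becomes the onset of a new syllable: /b/ → /bu/, /w/ → /wu/, /θ/ → /θu/, /g/ → /gu/.

buwukukuθuguhə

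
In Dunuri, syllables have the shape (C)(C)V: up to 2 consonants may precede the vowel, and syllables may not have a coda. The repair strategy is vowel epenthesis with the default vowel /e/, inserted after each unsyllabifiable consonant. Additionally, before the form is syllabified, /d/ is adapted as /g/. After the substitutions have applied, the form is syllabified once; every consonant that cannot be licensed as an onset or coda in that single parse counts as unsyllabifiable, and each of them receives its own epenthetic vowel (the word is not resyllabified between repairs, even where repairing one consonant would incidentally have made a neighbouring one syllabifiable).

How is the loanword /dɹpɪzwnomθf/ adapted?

geɹpɪzewnomeθefe

Substitution: /d/ → /g/, giving /gɹpɪzwnomθf/.
The consonants /g/, /z/, /m/, /θ/, /f/ cannot be parsed into a legal (C)(C)V syllable (no codas are permitted; onsets may contain at most 2 consonants).
Each unlicensed consonant becomes the onset of a new syllable: /g/ → /ge/, /z/ → /ze/, /m/ → /me/, /θ/ → /θe/, /f/ → /fe/.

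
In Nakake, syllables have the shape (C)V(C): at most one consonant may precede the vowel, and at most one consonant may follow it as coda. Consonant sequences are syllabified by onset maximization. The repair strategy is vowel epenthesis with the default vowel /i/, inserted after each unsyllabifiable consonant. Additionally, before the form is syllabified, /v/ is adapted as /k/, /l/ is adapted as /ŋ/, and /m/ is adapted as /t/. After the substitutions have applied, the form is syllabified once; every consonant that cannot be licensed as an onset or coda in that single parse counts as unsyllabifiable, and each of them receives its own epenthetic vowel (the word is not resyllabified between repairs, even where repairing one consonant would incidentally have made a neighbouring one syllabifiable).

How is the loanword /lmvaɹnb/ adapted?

Substitution: /l/ → /ŋ/, /m/ → /t/, /v/ → /k/, giving /ŋtkaɹnb/.
The consonants /ŋ/, /t/, /n/, /b/ cannot be parsed into a legal (C)V(C) syllable (at most one coda consonant is licensed; onsets are limited to one consonant).
Inserting the epenthetic vowel yields /ŋ/ → /ŋi/, /t/ → /ti/, /n/ → /ni/, /b/ → /bi/.

ŋitikaɹnibi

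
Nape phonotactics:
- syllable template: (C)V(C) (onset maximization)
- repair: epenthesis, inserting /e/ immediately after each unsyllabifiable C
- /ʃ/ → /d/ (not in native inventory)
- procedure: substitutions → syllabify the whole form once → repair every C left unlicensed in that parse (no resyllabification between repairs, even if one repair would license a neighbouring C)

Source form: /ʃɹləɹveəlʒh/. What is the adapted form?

deɹeləɹveəlʒehe

Substitution: /ʃ/ → /d/, giving /dɹləɹveəlʒh/.
The consonants /d/, /ɹ/, /ʒ/, /h/ cannot be parsed into a legal (C)V(C) syllable (at most one coda consonant is licensed; onsets are limited to one consonant).
Each unlicensed consonant becomes the onset of a new syllable: /d/ → /de/, /ɹ/ → /ɹe/, /ʒ/ → /ʒe/, /h/ → /he/.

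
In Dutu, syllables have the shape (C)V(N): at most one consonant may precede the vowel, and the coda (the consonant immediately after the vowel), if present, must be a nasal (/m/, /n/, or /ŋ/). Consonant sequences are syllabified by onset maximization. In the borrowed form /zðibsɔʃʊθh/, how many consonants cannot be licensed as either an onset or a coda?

Syllabifying with onset maximization leaves /z/, /b/, /θ/, /h/ stranded (only a nasal (/m/, /n/, or /ŋ/) is licensed in coda position; onsets are limited to one consonant).

4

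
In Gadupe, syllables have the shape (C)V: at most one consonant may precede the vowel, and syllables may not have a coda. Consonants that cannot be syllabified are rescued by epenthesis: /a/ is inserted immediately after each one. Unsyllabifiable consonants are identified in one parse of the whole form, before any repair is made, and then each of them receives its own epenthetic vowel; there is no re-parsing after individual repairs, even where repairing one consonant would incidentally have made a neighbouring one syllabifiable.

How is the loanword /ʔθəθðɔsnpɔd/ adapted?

Syllabifying with onset maximization leaves /ʔ/, /θ/, /s/, /n/, /d/ stranded (no codas are permitted; onsets are limited to one consonant).
Each unlicensed consonant becomes the onset of a new syllable: /ʔ/ → /ʔa/, /θ/ → /θa/, /s/ → /sa/, /n/ → /na/, /d/ → /da/.

ʔaθəθaðɔsanapɔda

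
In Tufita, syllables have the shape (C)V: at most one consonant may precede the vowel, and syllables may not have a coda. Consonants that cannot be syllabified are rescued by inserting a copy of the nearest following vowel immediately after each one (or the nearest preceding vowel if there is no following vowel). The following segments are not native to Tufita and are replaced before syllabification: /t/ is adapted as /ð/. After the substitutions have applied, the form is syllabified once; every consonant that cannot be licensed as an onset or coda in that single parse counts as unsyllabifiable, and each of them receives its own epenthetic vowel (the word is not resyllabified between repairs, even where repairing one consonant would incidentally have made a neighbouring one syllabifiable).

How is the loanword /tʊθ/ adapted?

Substitution: /t/ → /ð/, giving /ðʊθ/.
Under (C)V, the unsyllabifiable consonants are /θ/ (no codas are permitted; onsets are limited to one consonant).
Each unlicensed consonant becomes the onset of a new syllable: /θ/ → /θʊ/.

ðʊθʊ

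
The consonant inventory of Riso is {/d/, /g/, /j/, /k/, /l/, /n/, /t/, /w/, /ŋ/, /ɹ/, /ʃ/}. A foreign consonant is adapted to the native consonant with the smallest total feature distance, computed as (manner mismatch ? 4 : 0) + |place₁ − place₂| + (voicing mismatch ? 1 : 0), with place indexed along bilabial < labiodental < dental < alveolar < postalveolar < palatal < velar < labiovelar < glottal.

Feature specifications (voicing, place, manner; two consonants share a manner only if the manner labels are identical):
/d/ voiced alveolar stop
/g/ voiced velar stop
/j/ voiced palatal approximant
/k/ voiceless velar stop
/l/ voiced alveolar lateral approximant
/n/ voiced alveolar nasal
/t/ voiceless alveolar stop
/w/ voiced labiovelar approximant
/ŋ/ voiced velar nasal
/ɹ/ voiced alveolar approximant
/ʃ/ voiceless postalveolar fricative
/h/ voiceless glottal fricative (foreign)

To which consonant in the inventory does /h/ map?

/ʃ/ is closest: same manner (fricative), place distance 4 (glottal→postalveolar), same voicing; total 4. Next closest is /k/ at distance 6.

ʃ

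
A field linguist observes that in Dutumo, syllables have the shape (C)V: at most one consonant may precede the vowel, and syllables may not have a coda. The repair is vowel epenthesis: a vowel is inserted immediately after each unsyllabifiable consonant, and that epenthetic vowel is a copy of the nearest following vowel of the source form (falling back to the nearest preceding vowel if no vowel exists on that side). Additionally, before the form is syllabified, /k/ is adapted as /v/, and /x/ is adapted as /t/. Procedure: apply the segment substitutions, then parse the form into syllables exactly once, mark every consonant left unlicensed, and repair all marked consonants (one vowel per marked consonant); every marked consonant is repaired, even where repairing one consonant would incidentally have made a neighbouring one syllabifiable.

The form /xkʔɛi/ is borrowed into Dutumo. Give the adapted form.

Substitution: /x/ → /t/, /k/ → /v/, giving /tvʔɛi/.
The consonants /t/, /v/ cannot be parsed into a legal (C)V syllable (no codas are permitted; onsets are limited to one consonant).
Each unlicensed consonant becomes the onset of a new syllable: /t/ → /tɛ/, /v/ → /vɛ/.

tɛvɛʔɛi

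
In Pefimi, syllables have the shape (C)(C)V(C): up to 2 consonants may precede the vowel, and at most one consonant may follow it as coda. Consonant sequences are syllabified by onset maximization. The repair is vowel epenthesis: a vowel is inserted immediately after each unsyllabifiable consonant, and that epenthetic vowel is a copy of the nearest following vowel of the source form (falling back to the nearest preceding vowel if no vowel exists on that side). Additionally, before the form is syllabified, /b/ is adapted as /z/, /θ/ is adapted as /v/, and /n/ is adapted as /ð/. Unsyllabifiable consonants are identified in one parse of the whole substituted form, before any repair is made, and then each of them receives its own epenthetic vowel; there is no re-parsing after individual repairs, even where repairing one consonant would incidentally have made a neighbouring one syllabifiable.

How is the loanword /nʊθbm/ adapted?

ðʊvzʊmʊ

Substitution: /n/ → /ð/, /θ/ → /v/, /b/ → /z/, giving /ðʊvzm/.
The consonants /z/, /m/ cannot be parsed into a legal (C)(C)V(C) syllable (at most one coda consonant is licensed; onsets may contain at most 2 consonants).
Epenthesis after each stranded consonant: /z/ → /zʊ/, /m/ → /mʊ/.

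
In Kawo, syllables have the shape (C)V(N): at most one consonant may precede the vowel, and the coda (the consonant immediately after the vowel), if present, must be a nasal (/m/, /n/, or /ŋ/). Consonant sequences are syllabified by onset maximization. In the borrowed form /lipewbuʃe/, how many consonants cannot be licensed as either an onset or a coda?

Syllabifying with onset maximization leaves /w/ stranded (only a nasal (/m/, /n/, or /ŋ/) is licensed in coda position; onsets are limited to one consonant).

1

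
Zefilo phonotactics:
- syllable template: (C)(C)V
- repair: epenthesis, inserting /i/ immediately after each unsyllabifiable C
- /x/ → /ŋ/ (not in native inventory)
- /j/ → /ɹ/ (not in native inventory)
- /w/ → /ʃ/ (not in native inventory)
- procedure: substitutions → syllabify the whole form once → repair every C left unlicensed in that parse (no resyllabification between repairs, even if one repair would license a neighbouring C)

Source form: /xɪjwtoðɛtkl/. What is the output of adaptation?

Substitution: /x/ → /ŋ/, /j/ → /ɹ/, /w/ → /ʃ/, giving /ŋɪɹʃtoðɛtkl/.
Under (C)(C)V, the unsyllabifiable consonants are /ɹ/, /t/, /k/, /l/ (no codas are permitted; onsets may contain at most 2 consonants).
Epenthesis after each stranded consonant: /ɹ/ → /ɹi/, /t/ → /ti/, /k/ → /ki/, /l/ → /li/.

ŋɪɹiʃtoðɛtikili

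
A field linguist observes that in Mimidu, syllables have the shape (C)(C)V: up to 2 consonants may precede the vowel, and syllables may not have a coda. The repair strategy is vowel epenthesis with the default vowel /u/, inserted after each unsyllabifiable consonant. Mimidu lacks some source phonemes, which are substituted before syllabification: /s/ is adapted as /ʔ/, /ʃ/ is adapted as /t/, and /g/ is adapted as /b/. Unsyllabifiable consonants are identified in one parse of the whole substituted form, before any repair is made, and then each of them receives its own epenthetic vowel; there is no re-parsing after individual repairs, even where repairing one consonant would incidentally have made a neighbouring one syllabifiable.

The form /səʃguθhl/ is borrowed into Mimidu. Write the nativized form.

ʔətbuθuhulu

Substitution: /s/ → /ʔ/, /ʃ/ → /t/, /g/ → /b/, giving /ʔətbuθhl/.
The consonants /θ/, /h/, /l/ cannot be parsed into a legal (C)(C)V syllable (no codas are permitted; onsets may contain at most 2 consonants).
Epenthesis after each stranded consonant: /θ/ → /θu/, /h/ → /hu/, /l/ → /lu/.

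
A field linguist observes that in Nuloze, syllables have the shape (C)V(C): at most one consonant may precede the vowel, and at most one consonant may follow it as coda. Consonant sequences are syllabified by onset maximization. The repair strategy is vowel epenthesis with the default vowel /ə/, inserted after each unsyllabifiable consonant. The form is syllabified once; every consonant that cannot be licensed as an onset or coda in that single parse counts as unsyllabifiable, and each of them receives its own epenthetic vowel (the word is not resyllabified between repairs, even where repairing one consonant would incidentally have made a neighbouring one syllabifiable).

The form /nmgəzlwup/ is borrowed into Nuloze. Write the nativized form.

The consonants /n/, /m/, /l/ cannot be parsed into a legal (C)V(C) syllable (at most one coda consonant is licensed; onsets are limited to one consonant).
Inserting the epenthetic vowel yields /n/ → /nə/, /m/ → /mə/, /l/ → /lə/.

nəməgəzləwup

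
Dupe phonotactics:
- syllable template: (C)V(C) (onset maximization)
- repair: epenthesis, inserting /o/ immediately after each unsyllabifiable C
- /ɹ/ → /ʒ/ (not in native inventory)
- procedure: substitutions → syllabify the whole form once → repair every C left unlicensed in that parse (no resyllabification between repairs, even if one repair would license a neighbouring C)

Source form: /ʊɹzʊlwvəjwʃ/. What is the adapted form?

Substitution: /ɹ/ → /ʒ/, giving /ʊʒzʊlwvəjwʃ/.
Syllabifying with onset maximization leaves /w/, /w/, /ʃ/ stranded (at most one coda consonant is licensed; onsets are limited to one consonant).
Each unlicensed consonant becomes the onset of a new syllable: /w/ → /wo/, /w/ → /wo/, /ʃ/ → /ʃo/.

ʊʒzʊlwovəjwoʃo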